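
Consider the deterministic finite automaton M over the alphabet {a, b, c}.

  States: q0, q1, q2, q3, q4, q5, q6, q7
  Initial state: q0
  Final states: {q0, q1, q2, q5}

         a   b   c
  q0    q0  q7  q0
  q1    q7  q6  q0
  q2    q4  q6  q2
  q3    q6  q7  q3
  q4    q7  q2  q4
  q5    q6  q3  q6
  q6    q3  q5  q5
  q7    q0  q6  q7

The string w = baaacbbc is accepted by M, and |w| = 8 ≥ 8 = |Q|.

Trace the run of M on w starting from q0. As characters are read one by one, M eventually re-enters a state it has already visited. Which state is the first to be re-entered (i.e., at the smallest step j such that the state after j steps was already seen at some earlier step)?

State sequence: q0 -b-> q7 -a-> q0 -a-> q0 -a-> q0 -c-> q0 -b-> q7 -b-> q6 -c-> q5
First repeat at step 2: q0 was already visited.

The earliest repeat is at step j = 2: M is in q0, which it already visited at step i = 0.
With |Q| = 8, pigeonhole forces a state repeat no later than step 8; the substring read between the first and second visits to that state can be pumped.

q0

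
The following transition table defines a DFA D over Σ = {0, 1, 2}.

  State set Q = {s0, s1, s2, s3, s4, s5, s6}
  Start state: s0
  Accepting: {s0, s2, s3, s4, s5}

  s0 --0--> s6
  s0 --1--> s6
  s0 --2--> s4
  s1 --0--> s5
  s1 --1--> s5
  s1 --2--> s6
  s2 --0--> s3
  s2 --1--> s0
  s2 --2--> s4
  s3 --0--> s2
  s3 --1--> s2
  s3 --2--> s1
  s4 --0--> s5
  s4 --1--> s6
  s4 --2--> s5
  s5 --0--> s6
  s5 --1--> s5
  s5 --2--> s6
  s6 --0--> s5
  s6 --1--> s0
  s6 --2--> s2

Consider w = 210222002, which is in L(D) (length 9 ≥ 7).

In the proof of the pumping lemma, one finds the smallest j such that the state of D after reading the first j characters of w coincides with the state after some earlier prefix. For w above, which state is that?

State sequence: s0 -2-> s4 -1-> s6 -0-> s5 -2-> s6 -2-> s2 -2-> s4 -0-> s5 -0-> s6 -2-> s2
First repeat at step 4: s6 was already visited.

The earliest repeat is at step j = 4: D is in s6, which it already visited at step i = 2.
With |Q| = 7, pigeonhole forces a state repeat no later than step 7; the substring read between the first and second visits to that state can be pumped.

s6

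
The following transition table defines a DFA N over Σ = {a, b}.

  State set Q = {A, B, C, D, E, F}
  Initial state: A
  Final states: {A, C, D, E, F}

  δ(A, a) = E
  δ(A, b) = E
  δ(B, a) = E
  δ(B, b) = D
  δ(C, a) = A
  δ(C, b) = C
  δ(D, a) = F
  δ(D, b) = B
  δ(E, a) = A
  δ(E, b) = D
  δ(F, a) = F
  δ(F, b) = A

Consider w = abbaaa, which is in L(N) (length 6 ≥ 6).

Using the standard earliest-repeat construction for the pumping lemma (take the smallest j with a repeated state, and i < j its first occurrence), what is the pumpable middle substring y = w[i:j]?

bba

State sequence: A -a-> E -b-> D -b-> B -a-> E -a-> A -a-> E
First repeat at step 4: E was already visited.

So i = 1, j = 4, giving x = w[0:1] = a, y = w[1:4] = bba, z = w[4:6] = aa.
Check: |xy| = 4 ≤ 6 and |y| = 3 ≥ 1. Reading y takes N from E back to E, so every xyⁱz is accepted.
Pumping length from the standard proof: p = 6 (the number of states). The repeated state found above gives |xy| = j ≤ 6 and |y| = j − i ≥ 1.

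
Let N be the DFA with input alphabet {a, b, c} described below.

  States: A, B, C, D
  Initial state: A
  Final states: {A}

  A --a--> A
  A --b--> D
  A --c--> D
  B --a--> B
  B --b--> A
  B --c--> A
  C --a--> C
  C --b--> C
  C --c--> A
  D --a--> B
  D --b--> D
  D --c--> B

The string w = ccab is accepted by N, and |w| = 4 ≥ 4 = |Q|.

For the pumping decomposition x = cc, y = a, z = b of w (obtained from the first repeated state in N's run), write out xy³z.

xy^3z = cc·a·a·a·b = ccaaab.
Reading y = a takes N from B back to B, so after x·y·y·y the machine is still in B, and z then leads to the accepting state A. Hence ccaaab ∈ L(N).

ccaaab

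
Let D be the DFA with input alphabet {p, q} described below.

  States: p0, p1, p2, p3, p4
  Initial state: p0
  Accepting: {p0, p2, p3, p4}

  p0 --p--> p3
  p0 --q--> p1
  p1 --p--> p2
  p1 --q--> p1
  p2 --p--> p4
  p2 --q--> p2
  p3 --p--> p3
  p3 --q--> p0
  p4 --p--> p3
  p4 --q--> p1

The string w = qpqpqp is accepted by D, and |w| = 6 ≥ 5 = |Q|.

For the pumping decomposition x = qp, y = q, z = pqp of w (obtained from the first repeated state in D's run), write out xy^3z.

qpqqqpqp

xy^3z = qp·q·q·q·pqp = qpqqqpqp.
Reading y = q takes D from p2 back to p2, so after x·y·y·y the machine is still in p2, and z then leads to the accepting state p2. Hence qpqqqpqp ∈ L(D).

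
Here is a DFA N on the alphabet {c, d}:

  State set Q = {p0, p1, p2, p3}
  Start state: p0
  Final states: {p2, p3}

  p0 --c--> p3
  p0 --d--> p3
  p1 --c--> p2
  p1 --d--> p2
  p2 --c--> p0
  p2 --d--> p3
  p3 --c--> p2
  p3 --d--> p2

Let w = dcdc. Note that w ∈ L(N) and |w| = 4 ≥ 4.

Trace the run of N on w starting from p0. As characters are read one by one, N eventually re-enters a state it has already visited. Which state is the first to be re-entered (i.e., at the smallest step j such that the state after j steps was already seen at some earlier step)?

p3

State sequence: p0 -d-> p3 -c-> p2 -d-> p3 -c-> p2
First repeat at step 3: p3 was already visited.

The earliest repeat is at step j = 3: N is in p3, which it already visited at step i = 1.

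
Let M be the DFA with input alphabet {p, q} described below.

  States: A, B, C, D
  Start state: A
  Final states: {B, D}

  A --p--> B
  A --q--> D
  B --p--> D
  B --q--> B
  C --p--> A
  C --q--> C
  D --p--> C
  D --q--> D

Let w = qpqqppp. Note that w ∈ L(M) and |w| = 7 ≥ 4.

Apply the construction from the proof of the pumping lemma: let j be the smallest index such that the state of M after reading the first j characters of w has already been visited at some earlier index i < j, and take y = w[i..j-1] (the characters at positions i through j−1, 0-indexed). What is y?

q

State sequence: A -q-> D -p-> C -q-> C -q-> C -p-> A -p-> B -p-> D
First repeat at step 3: C was already visited.

So i = 2, j = 3, giving x = w[0:2] = qp, y = w[2:3] = q, z = w[3:7] = qppp.
Check: |xy| = 3 ≤ 4 and |y| = 1 ≥ 1. Reading y takes M from C back to C, so every xyⁱz is accepted.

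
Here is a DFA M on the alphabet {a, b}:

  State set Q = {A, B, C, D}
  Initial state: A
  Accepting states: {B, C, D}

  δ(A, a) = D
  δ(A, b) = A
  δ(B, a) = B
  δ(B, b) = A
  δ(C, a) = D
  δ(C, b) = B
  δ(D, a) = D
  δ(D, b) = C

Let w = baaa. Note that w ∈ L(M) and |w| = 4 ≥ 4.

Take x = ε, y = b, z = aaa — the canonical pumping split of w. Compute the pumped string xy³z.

xy^3z = ε·b·b·b·aaa = bbbaaa.
Reading y = b takes M from A back to A, so after x·y·y·y the machine is still in A, and z then leads to the accepting state D. Hence bbbaaa ∈ L(M).

bbbaaa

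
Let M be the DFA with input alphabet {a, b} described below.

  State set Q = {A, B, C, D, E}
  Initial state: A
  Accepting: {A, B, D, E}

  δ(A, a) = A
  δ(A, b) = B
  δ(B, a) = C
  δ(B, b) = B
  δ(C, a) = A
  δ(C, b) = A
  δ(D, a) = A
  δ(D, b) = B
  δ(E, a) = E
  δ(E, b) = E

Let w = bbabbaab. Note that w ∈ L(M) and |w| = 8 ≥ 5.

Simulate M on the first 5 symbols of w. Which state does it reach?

State sequence: A -b-> B -b-> B -a-> C -b-> A -b-> B

After reading 5 characters, M is in state B.

B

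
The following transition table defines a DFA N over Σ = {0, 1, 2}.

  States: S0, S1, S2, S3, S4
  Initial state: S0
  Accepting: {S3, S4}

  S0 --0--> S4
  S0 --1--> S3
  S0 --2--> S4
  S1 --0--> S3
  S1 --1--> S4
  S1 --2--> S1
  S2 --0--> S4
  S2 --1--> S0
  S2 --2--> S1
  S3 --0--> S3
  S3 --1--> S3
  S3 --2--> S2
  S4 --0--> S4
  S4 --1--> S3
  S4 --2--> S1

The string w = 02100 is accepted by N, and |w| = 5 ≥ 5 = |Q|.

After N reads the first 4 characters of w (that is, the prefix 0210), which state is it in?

State sequence: S0 -0-> S4 -2-> S1 -1-> S4 -0-> S4

After reading 4 characters, N is in state S4.
(This kind of state-tracing is the core of the pumping-lemma construction: with 5 states, pigeonhole forces a repeat within the first 5 steps.)

S4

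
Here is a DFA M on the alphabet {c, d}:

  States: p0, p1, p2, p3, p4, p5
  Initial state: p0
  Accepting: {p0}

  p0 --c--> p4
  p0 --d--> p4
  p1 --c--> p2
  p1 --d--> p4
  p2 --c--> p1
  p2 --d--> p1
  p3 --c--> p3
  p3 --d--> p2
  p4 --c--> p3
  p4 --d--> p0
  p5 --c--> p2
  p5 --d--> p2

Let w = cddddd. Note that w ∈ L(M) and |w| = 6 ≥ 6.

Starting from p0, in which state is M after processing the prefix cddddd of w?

p0

Run of M on the first 6 characters of w = c d d d d d:
  step 0: p0  (start)
  step 1: p4  (read c: p0→p4)
  step 2: p0  (read d: p4→p0)
  step 3: p4  (read d: p0→p4)
  step 4: p0  (read d: p4→p0)
  step 5: p4  (read d: p0→p4)
  step 6: p0  (read d: p4→p0)

After reading 6 characters, M is in state p0.
(This kind of state-tracing is the core of the pumping-lemma construction: with 6 states, pigeonhole forces a repeat within the first 6 steps.)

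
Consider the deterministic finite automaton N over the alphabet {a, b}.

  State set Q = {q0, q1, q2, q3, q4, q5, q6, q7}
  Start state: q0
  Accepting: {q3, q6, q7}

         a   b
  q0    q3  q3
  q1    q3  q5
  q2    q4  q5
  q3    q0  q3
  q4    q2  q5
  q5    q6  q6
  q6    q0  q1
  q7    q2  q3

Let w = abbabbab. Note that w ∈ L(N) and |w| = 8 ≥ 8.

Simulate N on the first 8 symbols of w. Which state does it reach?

State sequence: q0 -a-> q3 -b-> q3 -b-> q3 -a-> q0 -b-> q3 -b-> q3 -a-> q0 -b-> q3

After reading 8 characters, N is in state q3.
(This kind of state-tracing is the core of the pumping-lemma construction: with 8 states, pigeonhole forces a repeat within the first 8 steps.)

q3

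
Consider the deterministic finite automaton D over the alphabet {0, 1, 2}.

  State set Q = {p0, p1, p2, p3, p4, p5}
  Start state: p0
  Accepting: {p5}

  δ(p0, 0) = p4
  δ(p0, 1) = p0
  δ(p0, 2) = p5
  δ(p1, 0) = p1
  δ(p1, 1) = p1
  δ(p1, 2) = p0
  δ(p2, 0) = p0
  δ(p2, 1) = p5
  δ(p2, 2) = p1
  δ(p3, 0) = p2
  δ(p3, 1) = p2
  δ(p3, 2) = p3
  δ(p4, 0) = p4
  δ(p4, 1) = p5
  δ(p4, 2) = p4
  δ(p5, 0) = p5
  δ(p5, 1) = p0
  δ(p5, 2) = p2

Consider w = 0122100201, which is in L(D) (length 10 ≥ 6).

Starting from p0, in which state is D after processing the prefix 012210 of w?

p1

State sequence: p0 -0-> p4 -1-> p5 -2-> p2 -2-> p1 -1-> p1 -0-> p1

After reading 6 characters, D is in state p1.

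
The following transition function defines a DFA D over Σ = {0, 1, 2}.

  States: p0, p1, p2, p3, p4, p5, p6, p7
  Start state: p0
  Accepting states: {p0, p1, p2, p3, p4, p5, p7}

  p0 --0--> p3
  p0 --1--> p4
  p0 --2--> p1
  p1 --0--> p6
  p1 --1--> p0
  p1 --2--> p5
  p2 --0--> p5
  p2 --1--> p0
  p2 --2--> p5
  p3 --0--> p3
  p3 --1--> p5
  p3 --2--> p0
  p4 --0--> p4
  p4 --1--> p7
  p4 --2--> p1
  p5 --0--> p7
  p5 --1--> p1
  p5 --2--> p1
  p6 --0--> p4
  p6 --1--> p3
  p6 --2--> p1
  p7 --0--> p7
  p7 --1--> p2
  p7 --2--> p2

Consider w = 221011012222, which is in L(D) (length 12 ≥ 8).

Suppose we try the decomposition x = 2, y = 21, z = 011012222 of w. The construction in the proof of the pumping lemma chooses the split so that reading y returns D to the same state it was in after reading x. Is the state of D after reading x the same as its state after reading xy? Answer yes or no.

yes

Run of D on the first 3 characters of w = 2 2 1:
  step 0: p0  (start)
  step 1: p1  (read 2: p0→p1)
  step 2: p5  (read 2: p1→p5)
  step 3: p1  (read 1: p5→p1)

After x (step 1): p1. After xy (step 3): p1.
They match, so y = 21 drives D around a cycle from p1 back to itself; pumping y any number of times keeps D in p1 before reading z, and xyⁱz ∈ L(D) for every i ≥ 0.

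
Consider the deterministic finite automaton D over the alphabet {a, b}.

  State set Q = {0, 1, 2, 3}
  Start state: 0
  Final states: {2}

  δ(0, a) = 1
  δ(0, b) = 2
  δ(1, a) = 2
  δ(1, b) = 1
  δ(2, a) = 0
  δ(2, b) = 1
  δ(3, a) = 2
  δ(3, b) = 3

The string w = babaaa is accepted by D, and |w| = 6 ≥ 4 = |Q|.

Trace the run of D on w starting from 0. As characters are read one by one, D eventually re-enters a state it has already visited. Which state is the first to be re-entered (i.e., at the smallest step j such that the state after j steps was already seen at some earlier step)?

0

State sequence: 0 -b-> 2 -a-> 0 -b-> 2 -a-> 0 -a-> 1 -a-> 2
First repeat at step 2: 0 was already visited.

The earliest repeat is at step j = 2: D is in 0, which it already visited at step i = 0.
The DFA has 4 states, so the proof of the pumping lemma guarantees a repeated state among the first 4+1 visited; the segment between the two visits is the pumpable y.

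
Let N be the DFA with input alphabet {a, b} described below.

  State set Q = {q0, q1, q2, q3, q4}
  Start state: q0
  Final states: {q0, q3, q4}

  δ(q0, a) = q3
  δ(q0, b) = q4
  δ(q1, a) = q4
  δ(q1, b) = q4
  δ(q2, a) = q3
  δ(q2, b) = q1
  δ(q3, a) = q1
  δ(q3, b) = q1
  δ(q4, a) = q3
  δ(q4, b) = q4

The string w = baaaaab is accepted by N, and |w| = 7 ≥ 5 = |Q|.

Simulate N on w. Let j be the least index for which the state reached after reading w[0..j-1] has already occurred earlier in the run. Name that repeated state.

q4

State sequence: q0 -b-> q4 -a-> q3 -a-> q1 -a-> q4 -a-> q3 -a-> q1 -b-> q4
First repeat at step 4: q4 was already visited.

The earliest repeat is at step j = 4: N is in q4, which it already visited at step i = 1.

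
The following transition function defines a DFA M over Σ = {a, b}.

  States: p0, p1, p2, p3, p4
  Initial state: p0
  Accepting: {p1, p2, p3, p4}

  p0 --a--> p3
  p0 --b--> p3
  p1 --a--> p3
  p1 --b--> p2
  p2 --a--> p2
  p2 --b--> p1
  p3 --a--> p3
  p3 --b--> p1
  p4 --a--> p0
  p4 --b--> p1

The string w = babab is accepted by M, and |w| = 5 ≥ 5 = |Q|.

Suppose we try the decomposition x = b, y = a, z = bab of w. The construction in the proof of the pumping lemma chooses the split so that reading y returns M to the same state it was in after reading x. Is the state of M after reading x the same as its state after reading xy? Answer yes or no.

yes

State sequence: p0 -b-> p3 -a-> p3

After x (step 1): p3. After xy (step 2): p3.
They match, so y = a drives M around a cycle from p3 back to itself; pumping y any number of times keeps M in p3 before reading z, and xyⁱz ∈ L(M) for every i ≥ 0.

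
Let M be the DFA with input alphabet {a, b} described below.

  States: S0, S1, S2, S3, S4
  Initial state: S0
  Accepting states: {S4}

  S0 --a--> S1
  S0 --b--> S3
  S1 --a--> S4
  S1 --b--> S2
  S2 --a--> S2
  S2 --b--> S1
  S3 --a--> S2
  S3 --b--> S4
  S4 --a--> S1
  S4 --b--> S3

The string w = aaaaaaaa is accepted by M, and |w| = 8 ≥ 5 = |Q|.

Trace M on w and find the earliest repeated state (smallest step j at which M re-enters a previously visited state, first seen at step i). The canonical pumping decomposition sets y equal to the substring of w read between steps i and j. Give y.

Run of M on w = a a a a a a a a:
  step 0: S0  (start)
  step 1: S1  (read a: S0→S1)
  step 2: S4  (read a: S1→S4)
  step 3: S1  (read a: S4→S1)   ← first repeat (S1 seen earlier)
  step 4: S4  (read a: S1→S4)
  step 5: S1  (read a: S4→S1)
  step 6: S4  (read a: S1→S4)
  step 7: S1  (read a: S4→S1)
  step 8: S4  (read a: S1→S4)

So i = 1, j = 3, giving x = w[0:1] = a, y = w[1:3] = aa, z = w[3:8] = aaaaa.
Check: |xy| = 3 ≤ 5 and |y| = 2 ≥ 1. Reading y takes M from S1 back to S1, so every xyⁱz is accepted.
The DFA has 5 states, so the proof of the pumping lemma guarantees a repeated state among the first 5+1 visited; the segment between the two visits is the pumpable y.

aa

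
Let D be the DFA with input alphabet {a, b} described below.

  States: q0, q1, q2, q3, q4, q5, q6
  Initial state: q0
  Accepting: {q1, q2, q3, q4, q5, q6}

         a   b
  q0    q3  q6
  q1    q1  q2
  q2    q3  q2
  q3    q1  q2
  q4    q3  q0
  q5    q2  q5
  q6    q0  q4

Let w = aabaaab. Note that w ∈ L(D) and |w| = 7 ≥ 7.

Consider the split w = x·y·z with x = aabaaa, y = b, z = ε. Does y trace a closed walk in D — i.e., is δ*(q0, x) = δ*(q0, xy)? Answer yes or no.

State sequence: q0 -a-> q3 -a-> q1 -b-> q2 -a-> q3 -a-> q1 -a-> q1 -b-> q2

After x (step 6): q1. After xy (step 7): q2.
They differ (q1 ≠ q2), so y is not a cycle from the state after x; this split is not the one the pumping-lemma construction produces, and pumping y need not keep the string in L(D).

no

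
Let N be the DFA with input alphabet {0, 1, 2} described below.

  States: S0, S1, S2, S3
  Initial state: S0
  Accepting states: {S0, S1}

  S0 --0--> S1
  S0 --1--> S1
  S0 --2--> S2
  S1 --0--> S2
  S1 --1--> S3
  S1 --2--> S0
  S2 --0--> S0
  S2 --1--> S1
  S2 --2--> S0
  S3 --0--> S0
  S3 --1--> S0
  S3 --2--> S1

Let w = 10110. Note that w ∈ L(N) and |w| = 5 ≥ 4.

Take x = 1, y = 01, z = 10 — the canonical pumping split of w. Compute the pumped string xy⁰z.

xy⁰z = xz = 1·10 = 110.
Reading y = 01 takes N from S1 back to S1, so after x the machine is still in S1, and z then leads to the accepting state S0. Hence 110 ∈ L(N).

110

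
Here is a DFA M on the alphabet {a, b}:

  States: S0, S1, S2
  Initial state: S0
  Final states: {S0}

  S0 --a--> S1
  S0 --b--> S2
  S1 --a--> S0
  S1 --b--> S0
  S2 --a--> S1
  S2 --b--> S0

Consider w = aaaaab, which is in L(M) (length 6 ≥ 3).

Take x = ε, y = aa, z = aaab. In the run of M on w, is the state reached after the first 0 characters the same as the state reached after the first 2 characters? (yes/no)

yes

State sequence: S0 -a-> S1 -a-> S0

After x (step 0): S0. After xy (step 2): S0.
They match, so y = aa drives M around a cycle from S0 back to itself; pumping y any number of times keeps M in S0 before reading z, and xyⁱz ∈ L(M) for every i ≥ 0.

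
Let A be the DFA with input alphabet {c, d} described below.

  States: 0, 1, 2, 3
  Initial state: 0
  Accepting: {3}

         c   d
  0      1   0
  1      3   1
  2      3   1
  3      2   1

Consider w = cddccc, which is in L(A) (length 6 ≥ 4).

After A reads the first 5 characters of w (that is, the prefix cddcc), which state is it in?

2

State sequence: 0 -c-> 1 -d-> 1 -d-> 1 -c-> 3 -c-> 2

After reading 5 characters, A is in state 2.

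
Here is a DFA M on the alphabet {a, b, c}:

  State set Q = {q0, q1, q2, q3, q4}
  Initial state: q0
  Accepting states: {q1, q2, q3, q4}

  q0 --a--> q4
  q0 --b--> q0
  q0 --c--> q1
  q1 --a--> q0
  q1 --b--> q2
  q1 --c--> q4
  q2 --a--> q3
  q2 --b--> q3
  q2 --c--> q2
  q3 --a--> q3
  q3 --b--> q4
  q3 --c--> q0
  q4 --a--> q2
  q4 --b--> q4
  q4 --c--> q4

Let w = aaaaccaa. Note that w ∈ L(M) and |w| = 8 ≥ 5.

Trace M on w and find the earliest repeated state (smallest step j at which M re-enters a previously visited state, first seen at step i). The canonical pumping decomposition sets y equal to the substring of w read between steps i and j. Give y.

a

Run of M on w = a a a a c c a a:
  step 0: q0  (start)
  step 1: q4  (read a: q0→q4)
  step 2: q2  (read a: q4→q2)
  step 3: q3  (read a: q2→q3)
  step 4: q3  (read a: q3→q3)   ← first repeat (q3 seen earlier)
  step 5: q0  (read c: q3→q0)
  step 6: q1  (read c: q0→q1)
  step 7: q0  (read a: q1→q0)
  step 8: q4  (read a: q0→q4)

So i = 3, j = 4, giving x = w[0:3] = aaa, y = w[3:4] = a, z = w[4:8] = ccaa.
Check: |xy| = 4 ≤ 5 and |y| = 1 ≥ 1. Reading y takes M from q3 back to q3, so every xyⁱz is accepted.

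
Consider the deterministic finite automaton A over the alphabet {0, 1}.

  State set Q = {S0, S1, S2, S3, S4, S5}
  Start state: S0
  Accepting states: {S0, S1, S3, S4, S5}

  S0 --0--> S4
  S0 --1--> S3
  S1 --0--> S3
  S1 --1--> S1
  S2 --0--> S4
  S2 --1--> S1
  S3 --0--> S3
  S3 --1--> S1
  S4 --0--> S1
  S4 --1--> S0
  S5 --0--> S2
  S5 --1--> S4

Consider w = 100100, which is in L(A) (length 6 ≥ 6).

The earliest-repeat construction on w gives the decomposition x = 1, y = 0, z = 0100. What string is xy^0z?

10100

xy⁰z = xz = 1·0100 = 10100.
Reading y = 0 takes A from S3 back to S3, so after x the machine is still in S3, and z then leads to the accepting state S3. Hence 10100 ∈ L(A).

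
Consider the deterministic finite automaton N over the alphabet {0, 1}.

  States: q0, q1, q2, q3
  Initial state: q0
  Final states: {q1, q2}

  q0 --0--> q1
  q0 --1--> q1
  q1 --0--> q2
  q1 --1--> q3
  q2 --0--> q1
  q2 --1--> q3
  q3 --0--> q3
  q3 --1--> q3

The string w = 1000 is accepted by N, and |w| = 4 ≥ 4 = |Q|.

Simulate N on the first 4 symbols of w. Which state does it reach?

q2

Run of N on the first 4 characters of w = 1 0 0 0:
  step 0: q0  (start)
  step 1: q1  (read 1: q0→q1)
  step 2: q2  (read 0: q1→q2)
  step 3: q1  (read 0: q2→q1)
  step 4: q2  (read 0: q1→q2)

After reading 4 characters, N is in state q2.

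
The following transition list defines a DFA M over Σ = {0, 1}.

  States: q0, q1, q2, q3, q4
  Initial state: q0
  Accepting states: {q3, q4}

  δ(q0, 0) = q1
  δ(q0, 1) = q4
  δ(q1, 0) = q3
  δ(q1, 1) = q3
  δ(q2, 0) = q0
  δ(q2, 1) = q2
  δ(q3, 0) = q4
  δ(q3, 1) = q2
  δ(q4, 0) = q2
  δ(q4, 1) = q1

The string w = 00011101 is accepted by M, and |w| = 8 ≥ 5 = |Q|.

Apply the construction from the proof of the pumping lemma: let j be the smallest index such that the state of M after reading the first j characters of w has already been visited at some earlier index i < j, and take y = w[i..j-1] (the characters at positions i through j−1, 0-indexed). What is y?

001

Run of M on w = 0 0 0 1 1 1 0 1:
  step 0: q0  (start)
  step 1: q1  (read 0: q0→q1)
  step 2: q3  (read 0: q1→q3)
  step 3: q4  (read 0: q3→q4)
  step 4: q1  (read 1: q4→q1)   ← first repeat (q1 seen earlier)
  step 5: q3  (read 1: q1→q3)
  step 6: q2  (read 1: q3→q2)
  step 7: q0  (read 0: q2→q0)
  step 8: q4  (read 1: q0→q4)

So i = 1, j = 4, giving x = w[0:1] = 0, y = w[1:4] = 001, z = w[4:8] = 1101.
Check: |xy| = 4 ≤ 5 and |y| = 3 ≥ 1. Reading y takes M from q1 back to q1, so every xyⁱz is accepted.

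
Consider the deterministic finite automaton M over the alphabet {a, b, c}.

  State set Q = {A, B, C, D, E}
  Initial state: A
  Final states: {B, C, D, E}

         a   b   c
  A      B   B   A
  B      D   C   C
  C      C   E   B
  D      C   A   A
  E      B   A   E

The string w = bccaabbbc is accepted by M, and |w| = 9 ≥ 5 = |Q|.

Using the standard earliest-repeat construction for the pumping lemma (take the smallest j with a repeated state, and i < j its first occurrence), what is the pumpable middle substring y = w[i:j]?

cc

State sequence: A -b-> B -c-> C -c-> B -a-> D -a-> C -b-> E -b-> A -b-> B -c-> C
First repeat at step 3: B was already visited.

So i = 1, j = 3, giving x = w[0:1] = b, y = w[1:3] = cc, z = w[3:9] = aabbbc.
Check: |xy| = 3 ≤ 5 and |y| = 2 ≥ 1. Reading y takes M from B back to B, so every xyⁱz is accepted.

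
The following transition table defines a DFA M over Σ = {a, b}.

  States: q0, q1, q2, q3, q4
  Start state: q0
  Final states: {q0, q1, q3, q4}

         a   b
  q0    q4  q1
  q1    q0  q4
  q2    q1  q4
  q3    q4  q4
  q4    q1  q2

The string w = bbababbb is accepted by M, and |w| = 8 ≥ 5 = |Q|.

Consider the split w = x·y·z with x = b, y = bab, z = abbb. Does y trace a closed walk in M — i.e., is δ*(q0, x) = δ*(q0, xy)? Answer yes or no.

no

Run of M on the first 4 characters of w = b b a b:
  step 0: q0  (start)
  step 1: q1  (read b: q0→q1)
  step 2: q4  (read b: q1→q4)
  step 3: q1  (read a: q4→q1)
  step 4: q4  (read b: q1→q4)

After x (step 1): q1. After xy (step 4): q4.
They differ (q1 ≠ q4), so y is not a cycle from the state after x; this split is not the one the pumping-lemma construction produces, and pumping y need not keep the string in L(M).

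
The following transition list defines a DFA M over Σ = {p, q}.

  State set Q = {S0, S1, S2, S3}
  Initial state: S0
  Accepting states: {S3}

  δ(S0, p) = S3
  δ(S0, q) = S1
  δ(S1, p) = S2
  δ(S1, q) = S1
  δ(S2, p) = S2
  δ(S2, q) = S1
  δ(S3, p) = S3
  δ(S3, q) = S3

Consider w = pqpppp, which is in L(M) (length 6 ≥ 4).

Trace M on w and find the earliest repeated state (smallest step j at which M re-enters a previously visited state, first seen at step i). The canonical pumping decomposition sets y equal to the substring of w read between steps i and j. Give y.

q

Run of M on w = p q p p p p:
  step 0: S0  (start)
  step 1: S3  (read p: S0→S3)
  step 2: S3  (read q: S3→S3)   ← first repeat (S3 seen earlier)
  step 3: S3  (read p: S3→S3)
  step 4: S3  (read p: S3→S3)
  step 5: S3  (read p: S3→S3)
  step 6: S3  (read p: S3→S3)

So i = 1, j = 2, giving x = w[0:1] = p, y = w[1:2] = q, z = w[2:6] = pppp.
Check: |xy| = 2 ≤ 4 and |y| = 1 ≥ 1. Reading y takes M from S3 back to S3, so every xyⁱz is accepted.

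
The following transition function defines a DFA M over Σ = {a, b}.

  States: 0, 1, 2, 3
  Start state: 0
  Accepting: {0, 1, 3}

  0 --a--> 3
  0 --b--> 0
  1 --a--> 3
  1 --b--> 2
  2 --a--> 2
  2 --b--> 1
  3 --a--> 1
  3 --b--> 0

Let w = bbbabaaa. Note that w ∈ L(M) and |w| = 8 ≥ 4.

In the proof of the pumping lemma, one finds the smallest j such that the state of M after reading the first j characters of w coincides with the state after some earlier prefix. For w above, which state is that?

0

State sequence: 0 -b-> 0 -b-> 0 -b-> 0 -a-> 3 -b-> 0 -a-> 3 -a-> 1 -a-> 3
First repeat at step 1: 0 was already visited.

The earliest repeat is at step j = 1: M is in 0, which it already visited at step i = 0.
Since M has 4 states, any run of length ≥ 4 visits 4+1 states, so by pigeonhole some state repeats within the first 4 steps — that repeat gives the pumpable loop.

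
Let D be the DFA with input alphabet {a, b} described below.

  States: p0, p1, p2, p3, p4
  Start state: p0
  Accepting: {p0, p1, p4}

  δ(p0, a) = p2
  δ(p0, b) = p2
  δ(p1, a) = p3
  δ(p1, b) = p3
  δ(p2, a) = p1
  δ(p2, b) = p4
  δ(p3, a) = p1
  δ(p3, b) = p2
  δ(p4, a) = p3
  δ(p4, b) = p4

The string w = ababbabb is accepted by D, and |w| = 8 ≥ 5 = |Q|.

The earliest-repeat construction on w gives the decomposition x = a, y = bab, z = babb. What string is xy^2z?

ababbabbabb

xy^2z = a·bab·bab·babb = ababbabbabb.
Reading y = bab takes D from p2 back to p2, so after x·y·y the machine is still in p2, and z then leads to the accepting state p4. Hence ababbabbabb ∈ L(D).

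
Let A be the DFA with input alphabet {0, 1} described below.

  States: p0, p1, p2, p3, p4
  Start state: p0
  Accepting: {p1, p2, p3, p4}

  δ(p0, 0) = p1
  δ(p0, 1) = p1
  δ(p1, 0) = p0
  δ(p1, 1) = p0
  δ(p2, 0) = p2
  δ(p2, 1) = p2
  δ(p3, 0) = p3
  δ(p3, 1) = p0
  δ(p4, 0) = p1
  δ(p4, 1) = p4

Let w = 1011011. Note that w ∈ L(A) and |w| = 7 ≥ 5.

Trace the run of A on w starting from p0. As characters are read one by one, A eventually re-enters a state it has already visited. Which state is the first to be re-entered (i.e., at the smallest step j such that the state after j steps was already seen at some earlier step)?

State sequence: p0 -1-> p1 -0-> p0 -1-> p1 -1-> p0 -0-> p1 -1-> p0 -1-> p1
First repeat at step 2: p0 was already visited.

The earliest repeat is at step j = 2: A is in p0, which it already visited at step i = 0.
With |Q| = 5, pigeonhole forces a state repeat no later than step 5; the substring read between the first and second visits to that state can be pumped.

p0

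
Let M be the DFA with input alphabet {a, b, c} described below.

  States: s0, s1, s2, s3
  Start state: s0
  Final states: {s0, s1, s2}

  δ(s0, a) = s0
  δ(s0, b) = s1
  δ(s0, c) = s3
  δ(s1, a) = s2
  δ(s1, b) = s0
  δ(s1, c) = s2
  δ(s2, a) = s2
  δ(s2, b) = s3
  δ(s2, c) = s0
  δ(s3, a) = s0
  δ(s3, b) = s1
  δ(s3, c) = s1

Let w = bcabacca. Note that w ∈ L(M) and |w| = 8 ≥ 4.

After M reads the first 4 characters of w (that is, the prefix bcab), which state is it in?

s3

State sequence: s0 -b-> s1 -c-> s2 -a-> s2 -b-> s3

After reading 4 characters, M is in state s3.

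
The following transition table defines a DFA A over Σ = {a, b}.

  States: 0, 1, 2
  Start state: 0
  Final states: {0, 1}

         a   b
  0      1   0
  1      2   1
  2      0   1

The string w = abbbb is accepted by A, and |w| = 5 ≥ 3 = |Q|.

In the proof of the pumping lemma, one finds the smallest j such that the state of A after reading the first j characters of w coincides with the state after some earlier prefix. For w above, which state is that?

State sequence: 0 -a-> 1 -b-> 1 -b-> 1 -b-> 1 -b-> 1
First repeat at step 2: 1 was already visited.

The earliest repeat is at step j = 2: A is in 1, which it already visited at step i = 1.
The DFA has 3 states, so the proof of the pumping lemma guarantees a repeated state among the first 3+1 visited; the segment between the two visits is the pumpable y.

1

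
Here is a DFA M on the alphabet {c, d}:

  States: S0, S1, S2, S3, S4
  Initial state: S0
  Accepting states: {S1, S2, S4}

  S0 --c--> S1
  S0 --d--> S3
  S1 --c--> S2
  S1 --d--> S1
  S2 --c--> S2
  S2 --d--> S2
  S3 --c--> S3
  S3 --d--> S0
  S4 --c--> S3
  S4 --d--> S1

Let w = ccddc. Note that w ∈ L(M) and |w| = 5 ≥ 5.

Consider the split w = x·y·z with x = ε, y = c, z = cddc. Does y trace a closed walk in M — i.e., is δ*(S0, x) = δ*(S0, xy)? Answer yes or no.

State sequence: S0 -c-> S1

After x (step 0): S0. After xy (step 1): S1.
They differ (S0 ≠ S1), so y is not a cycle from the state after x; this split is not the one the pumping-lemma construction produces, and pumping y need not keep the string in L(M).

no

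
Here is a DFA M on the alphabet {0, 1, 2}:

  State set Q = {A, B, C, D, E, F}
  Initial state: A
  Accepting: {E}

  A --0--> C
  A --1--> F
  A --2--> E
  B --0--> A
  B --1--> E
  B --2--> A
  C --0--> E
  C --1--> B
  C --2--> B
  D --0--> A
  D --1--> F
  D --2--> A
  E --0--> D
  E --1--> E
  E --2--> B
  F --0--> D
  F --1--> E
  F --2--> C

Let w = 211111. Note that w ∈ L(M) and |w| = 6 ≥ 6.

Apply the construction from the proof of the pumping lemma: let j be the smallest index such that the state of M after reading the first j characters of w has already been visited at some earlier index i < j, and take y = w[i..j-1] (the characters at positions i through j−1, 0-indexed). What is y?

1

Run of M on w = 2 1 1 1 1 1:
  step 0: A  (start)
  step 1: E  (read 2: A→E)
  step 2: E  (read 1: E→E)   ← first repeat (E seen earlier)
  step 3: E  (read 1: E→E)
  step 4: E  (read 1: E→E)
  step 5: E  (read 1: E→E)
  step 6: E  (read 1: E→E)

So i = 1, j = 2, giving x = w[0:1] = 2, y = w[1:2] = 1, z = w[2:6] = 1111.
Check: |xy| = 2 ≤ 6 and |y| = 1 ≥ 1. Reading y takes M from E back to E, so every xyⁱz is accepted.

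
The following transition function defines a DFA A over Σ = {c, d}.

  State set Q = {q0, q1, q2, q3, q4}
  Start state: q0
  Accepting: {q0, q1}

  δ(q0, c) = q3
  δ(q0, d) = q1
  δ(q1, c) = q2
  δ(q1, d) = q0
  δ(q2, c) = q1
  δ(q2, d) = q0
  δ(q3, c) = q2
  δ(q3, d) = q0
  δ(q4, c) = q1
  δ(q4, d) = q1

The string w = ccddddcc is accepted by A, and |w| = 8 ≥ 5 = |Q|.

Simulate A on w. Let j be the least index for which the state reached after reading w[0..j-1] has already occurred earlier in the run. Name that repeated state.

Run of A on w = c c d d d d c c:
  step 0: q0  (start)
  step 1: q3  (read c: q0→q3)
  step 2: q2  (read c: q3→q2)
  step 3: q0  (read d: q2→q0)   ← first repeat (q0 seen earlier)
  step 4: q1  (read d: q0→q1)
  step 5: q0  (read d: q1→q0)
  step 6: q1  (read d: q0→q1)
  step 7: q2  (read c: q1→q2)
  step 8: q1  (read c: q2→q1)

The earliest repeat is at step j = 3: A is in q0, which it already visited at step i = 0.

q0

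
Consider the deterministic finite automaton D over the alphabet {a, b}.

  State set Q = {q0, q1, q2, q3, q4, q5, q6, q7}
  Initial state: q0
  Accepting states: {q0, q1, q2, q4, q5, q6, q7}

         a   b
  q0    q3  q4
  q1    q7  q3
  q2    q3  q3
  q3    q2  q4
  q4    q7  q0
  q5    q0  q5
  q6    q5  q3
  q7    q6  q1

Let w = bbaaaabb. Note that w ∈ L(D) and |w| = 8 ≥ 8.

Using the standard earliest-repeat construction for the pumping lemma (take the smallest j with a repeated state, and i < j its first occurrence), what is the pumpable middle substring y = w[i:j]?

bb

State sequence: q0 -b-> q4 -b-> q0 -a-> q3 -a-> q2 -a-> q3 -a-> q2 -b-> q3 -b-> q4
First repeat at step 2: q0 was already visited.

So i = 0, j = 2, giving x = w[0:0] = ε, y = w[0:2] = bb, z = w[2:8] = aaaabb.
Check: |xy| = 2 ≤ 8 and |y| = 2 ≥ 1. Reading y takes D from q0 back to q0, so every xyⁱz is accepted.
The DFA has 8 states, so the proof of the pumping lemma guarantees a repeated state among the first 8+1 visited; the segment between the two visits is the pumpable y.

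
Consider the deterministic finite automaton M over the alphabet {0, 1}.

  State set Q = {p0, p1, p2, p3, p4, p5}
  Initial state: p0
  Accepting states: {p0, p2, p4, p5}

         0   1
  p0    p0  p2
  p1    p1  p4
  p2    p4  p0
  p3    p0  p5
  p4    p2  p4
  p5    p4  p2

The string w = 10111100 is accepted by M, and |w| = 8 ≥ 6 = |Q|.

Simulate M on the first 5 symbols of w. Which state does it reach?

State sequence: p0 -1-> p2 -0-> p4 -1-> p4 -1-> p4 -1-> p4

After reading 5 characters, M is in state p4.

p4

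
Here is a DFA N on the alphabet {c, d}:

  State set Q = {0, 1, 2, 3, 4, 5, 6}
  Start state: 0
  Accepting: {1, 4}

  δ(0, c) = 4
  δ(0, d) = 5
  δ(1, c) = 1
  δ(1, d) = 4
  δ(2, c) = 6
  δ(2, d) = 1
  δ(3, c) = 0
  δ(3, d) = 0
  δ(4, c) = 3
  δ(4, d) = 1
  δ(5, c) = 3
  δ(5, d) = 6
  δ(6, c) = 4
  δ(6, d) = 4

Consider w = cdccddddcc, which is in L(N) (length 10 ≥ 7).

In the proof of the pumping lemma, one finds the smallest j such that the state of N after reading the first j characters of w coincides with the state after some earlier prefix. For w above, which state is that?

State sequence: 0 -c-> 4 -d-> 1 -c-> 1 -c-> 1 -d-> 4 -d-> 1 -d-> 4 -d-> 1 -c-> 1 -c-> 1
First repeat at step 3: 1 was already visited.

The earliest repeat is at step j = 3: N is in 1, which it already visited at step i = 2.
Since N has 7 states, any run of length ≥ 7 visits 7+1 states, so by pigeonhole some state repeats within the first 7 steps — that repeat gives the pumpable loop.

1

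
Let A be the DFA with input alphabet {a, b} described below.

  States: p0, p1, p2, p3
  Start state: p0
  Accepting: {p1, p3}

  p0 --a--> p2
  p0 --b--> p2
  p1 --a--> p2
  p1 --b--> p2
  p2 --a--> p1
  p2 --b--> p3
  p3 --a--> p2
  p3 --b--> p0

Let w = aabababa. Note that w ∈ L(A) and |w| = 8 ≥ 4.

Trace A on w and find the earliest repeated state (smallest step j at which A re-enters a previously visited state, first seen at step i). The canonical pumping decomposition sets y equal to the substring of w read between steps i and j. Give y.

Run of A on w = a a b a b a b a:
  step 0: p0  (start)
  step 1: p2  (read a: p0→p2)
  step 2: p1  (read a: p2→p1)
  step 3: p2  (read b: p1→p2)   ← first repeat (p2 seen earlier)
  step 4: p1  (read a: p2→p1)
  step 5: p2  (read b: p1→p2)
  step 6: p1  (read a: p2→p1)
  step 7: p2  (read b: p1→p2)
  step 8: p1  (read a: p2→p1)

So i = 1, j = 3, giving x = w[0:1] = a, y = w[1:3] = ab, z = w[3:8] = ababa.
Check: |xy| = 3 ≤ 4 and |y| = 2 ≥ 1. Reading y takes A from p2 back to p2, so every xyⁱz is accepted.

ab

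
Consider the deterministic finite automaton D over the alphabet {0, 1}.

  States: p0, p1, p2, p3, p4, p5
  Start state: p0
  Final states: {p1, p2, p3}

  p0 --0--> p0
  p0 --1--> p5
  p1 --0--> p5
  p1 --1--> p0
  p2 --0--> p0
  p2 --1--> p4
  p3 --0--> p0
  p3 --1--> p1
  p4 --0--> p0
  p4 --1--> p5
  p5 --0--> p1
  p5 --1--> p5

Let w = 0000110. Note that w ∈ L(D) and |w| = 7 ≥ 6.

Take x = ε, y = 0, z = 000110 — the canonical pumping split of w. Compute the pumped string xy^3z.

xy^3z = ε·0·0·0·000110 = 000000110.
Reading y = 0 takes D from p0 back to p0, so after x·y·y·y the machine is still in p0, and z then leads to the accepting state p1. Hence 000000110 ∈ L(D).

000000110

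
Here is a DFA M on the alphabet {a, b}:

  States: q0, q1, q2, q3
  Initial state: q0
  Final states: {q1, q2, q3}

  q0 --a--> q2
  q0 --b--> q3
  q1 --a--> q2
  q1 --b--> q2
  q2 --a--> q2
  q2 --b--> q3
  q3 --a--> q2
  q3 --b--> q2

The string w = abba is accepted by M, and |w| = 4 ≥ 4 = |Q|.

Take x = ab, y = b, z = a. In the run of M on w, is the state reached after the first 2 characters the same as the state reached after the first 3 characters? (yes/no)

Run of M on the first 3 characters of w = a b b:
  step 0: q0  (start)
  step 1: q2  (read a: q0→q2)
  step 2: q3  (read b: q2→q3)
  step 3: q2  (read b: q3→q2)

After x (step 2): q3. After xy (step 3): q2.
They differ (q3 ≠ q2), so y is not a cycle from the state after x; this split is not the one the pumping-lemma construction produces, and pumping y need not keep the string in L(M).

no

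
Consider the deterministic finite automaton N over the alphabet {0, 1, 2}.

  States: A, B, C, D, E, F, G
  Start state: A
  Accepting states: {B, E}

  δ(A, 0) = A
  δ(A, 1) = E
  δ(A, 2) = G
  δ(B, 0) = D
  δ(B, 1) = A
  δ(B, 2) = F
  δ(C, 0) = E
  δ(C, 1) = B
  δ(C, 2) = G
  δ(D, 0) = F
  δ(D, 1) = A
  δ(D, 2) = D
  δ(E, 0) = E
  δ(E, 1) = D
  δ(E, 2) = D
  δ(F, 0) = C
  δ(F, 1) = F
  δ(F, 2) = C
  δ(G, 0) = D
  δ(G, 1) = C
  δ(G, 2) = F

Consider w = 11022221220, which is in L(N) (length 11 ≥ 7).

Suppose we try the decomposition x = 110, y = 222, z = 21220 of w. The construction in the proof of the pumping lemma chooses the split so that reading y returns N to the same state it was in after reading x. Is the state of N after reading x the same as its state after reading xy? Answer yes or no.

Run of N on the first 6 characters of w = 1 1 0 2 2 2:
  step 0: A  (start)
  step 1: E  (read 1: A→E)
  step 2: D  (read 1: E→D)
  step 3: F  (read 0: D→F)
  step 4: C  (read 2: F→C)
  step 5: G  (read 2: C→G)
  step 6: F  (read 2: G→F)

After x (step 3): F. After xy (step 6): F.
They match, so y = 222 drives N around a cycle from F back to itself; pumping y any number of times keeps N in F before reading z, and xyⁱz ∈ L(N) for every i ≥ 0.

yes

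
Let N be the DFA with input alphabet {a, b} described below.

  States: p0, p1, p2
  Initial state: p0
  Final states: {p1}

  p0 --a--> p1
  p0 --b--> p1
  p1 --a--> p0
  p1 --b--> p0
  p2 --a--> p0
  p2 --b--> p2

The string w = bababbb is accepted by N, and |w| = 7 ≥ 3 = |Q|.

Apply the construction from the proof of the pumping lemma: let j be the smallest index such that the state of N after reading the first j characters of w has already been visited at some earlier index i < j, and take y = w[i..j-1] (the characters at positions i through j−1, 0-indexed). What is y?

ba

State sequence: p0 -b-> p1 -a-> p0 -b-> p1 -a-> p0 -b-> p1 -b-> p0 -b-> p1
First repeat at step 2: p0 was already visited.

So i = 0, j = 2, giving x = w[0:0] = ε, y = w[0:2] = ba, z = w[2:7] = babbb.
Check: |xy| = 2 ≤ 3 and |y| = 2 ≥ 1. Reading y takes N from p0 back to p0, so every xyⁱz is accepted.
With |Q| = 3, pigeonhole forces a state repeat no later than step 3; the substring read between the first and second visits to that state can be pumped.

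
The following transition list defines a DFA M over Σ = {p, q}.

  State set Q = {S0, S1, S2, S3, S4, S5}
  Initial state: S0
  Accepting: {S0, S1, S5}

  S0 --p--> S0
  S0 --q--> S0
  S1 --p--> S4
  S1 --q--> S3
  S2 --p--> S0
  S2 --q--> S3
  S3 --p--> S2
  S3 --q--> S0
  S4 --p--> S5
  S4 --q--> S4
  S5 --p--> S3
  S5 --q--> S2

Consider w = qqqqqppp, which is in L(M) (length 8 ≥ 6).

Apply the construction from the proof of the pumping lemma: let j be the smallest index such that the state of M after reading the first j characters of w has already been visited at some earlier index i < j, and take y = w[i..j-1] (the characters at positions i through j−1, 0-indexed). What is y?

Run of M on w = q q q q q p p p:
  step 0: S0  (start)
  step 1: S0  (read q: S0→S0)   ← first repeat (S0 seen earlier)
  step 2: S0  (read q: S0→S0)
  step 3: S0  (read q: S0→S0)
  step 4: S0  (read q: S0→S0)
  step 5: S0  (read q: S0→S0)
  step 6: S0  (read p: S0→S0)
  step 7: S0  (read p: S0→S0)
  step 8: S0  (read p: S0→S0)

So i = 0, j = 1, giving x = w[0:0] = ε, y = w[0:1] = q, z = w[1:8] = qqqqppp.
Check: |xy| = 1 ≤ 6 and |y| = 1 ≥ 1. Reading y takes M from S0 back to S0, so every xyⁱz is accepted.

q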